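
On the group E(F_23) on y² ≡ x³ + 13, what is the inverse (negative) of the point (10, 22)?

-(10, 22) = (10, -22 mod 23) = (10, 1).

(10, 1)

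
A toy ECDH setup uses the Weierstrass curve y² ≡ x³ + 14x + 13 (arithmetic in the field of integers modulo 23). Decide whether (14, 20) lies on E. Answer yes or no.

y² = 20² ≡ 9; x³ + 14x + 13 = 2953 ≡ 9 (mod 23). 9 = 9.

yes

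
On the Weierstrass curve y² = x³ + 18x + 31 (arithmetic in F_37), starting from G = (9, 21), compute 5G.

Repeated addition: build up to 5G.
2G: tangent at (9, 21): λ = (3·9² + 18)/(2·21) ≡ 2/5. 5⁻¹ ≡ 15 (mod 37) since 5·15 = 75 ≡ 1, so λ ≡ 2·15 ≡ 30.
  x = λ² - 9 - 9 = 900 - 18 ≡ 31; y = λ·(9 - 31) - 21 ≡ 22. → (31, 22)
3G: (31, 22) + (9, 21). λ = (21 - 22)/(9 - 31) ≡ 36/15 mod 37. 15⁻¹ ≡ 5 (mod 37), so λ ≡ 32.
  x = λ² - 31 - 9 = 1024 - 40 ≡ 22; y = λ·(31 - 22) - 22 ≡ 7. → (22, 7)
4G: (22, 7) + (9, 21). λ = (21 - 7)/(9 - 22) ≡ 14/24 mod 37. 24⁻¹ ≡ 17 (mod 37), so λ ≡ 16.
  x = λ² - 22 - 9 = 256 - 31 ≡ 3; y = λ·(22 - 3) - 7 ≡ 1. → (3, 1)
5G: (3, 1) + (9, 21). λ = (21 - 1)/(9 - 3) ≡ 20/6 mod 37. 6⁻¹ ≡ 31 (mod 37), so λ ≡ 28.
  x = λ² - 3 - 9 = 784 - 12 ≡ 32; y = λ·(3 - 32) - 1 ≡ 1. → (32, 1)

(32, 1)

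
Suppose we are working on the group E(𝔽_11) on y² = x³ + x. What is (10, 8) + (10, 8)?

(0, 0)

tangent at (10, 8): λ = (3·10² + 1)/(2·8) ≡ 4/5. 5⁻¹ ≡ 9 (mod 11) since 5·9 = 45 ≡ 1, so λ ≡ 4·9 ≡ 3.
  x = λ² - 10 - 10 = 9 - 20 ≡ 0; y = λ·(10 - 0) - 8 ≡ 0. → (0, 0)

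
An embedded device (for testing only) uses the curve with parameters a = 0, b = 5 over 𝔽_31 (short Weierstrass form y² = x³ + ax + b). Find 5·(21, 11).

Write Q = (21, 11).
Double-and-add on 5 = (101)₂. Start with Q = (21, 11) for the leading 1-bit.
double: tangent at (21, 11): λ = (3·21² + 0)/(2·11) ≡ 21/22. 22⁻¹ ≡ 24 (mod 31) since 22·24 = 528 ≡ 1, so λ ≡ 21·24 ≡ 8.
  x = λ² - 21 - 21 = 64 - 42 ≡ 22; y = λ·(21 - 22) - 11 ≡ 12. → (22, 12)
double: tangent at (22, 12): λ = (3·22² + 0)/(2·12) ≡ 26/24. 24⁻¹ ≡ 22 (mod 31), so λ ≡ 26·22 ≡ 14.
  x = λ² - 22 - 22 = 196 - 44 ≡ 28; y = λ·(22 - 28) - 12 ≡ 28. → (28, 28)
add Q: (28, 28) + (21, 11). λ = (11 - 28)/(21 - 28) ≡ 14/24 mod 31. 24⁻¹ ≡ 22 (mod 31), so λ ≡ 29.
  x = λ² - 28 - 21 = 841 - 49 ≡ 17; y = λ·(28 - 17) - 28 ≡ 12. → (17, 12)

(17, 12)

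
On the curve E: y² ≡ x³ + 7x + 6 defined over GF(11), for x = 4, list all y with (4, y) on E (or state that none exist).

none

x³ + 7x + 6 = 98 ≡ 10 (mod 11).
10 is a non-residue mod 11; no y exists.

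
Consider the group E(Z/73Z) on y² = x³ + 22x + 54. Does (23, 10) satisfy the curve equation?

y² = 10² ≡ 27; x³ + 22x + 54 = 12727 ≡ 25 (mod 73). 27 ≠ 25.

no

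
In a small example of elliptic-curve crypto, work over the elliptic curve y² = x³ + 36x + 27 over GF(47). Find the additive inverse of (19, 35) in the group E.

(19, 12)

-(19, 35) = (19, -35 mod 47) = (19, 12).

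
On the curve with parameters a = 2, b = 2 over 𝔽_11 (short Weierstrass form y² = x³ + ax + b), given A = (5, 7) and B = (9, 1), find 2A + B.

First 2A:
Repeated addition: build up to 2A.
2A: tangent at (5, 7): λ = (3·5² + 2)/(2·7) ≡ 0/3. 3⁻¹ ≡ 4 (mod 11), so λ ≡ 0·4 ≡ 0.
  x = λ² - 5 - 5 = 0 - 10 ≡ 1; y = λ·(5 - 1) - 7 ≡ 4. → (1, 4)
2A = (1, 4).
Finally 2A + B:
(1, 4) + (9, 1). λ = (1 - 4)/(9 - 1) ≡ 8/8 mod 11. 8⁻¹ ≡ 7 (mod 11), so λ ≡ 1.
  x = λ² - 1 - 9 = 1 - 10 ≡ 2; y = λ·(1 - 2) - 4 ≡ 6. → (2, 6)

(2, 6)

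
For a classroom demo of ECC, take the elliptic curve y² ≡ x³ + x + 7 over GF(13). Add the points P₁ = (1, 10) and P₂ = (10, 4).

(1, 3)

(1, 10) + (10, 4). λ = (4 - 10)/(10 - 1) ≡ 7/9 mod 13. 9⁻¹ ≡ 3 (mod 13), so λ ≡ 8.
  x = λ² - 1 - 10 = 64 - 11 ≡ 1; y = λ·(1 - 1) - 10 ≡ 3. → (1, 3)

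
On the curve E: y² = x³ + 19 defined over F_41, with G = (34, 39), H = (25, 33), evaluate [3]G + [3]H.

First 3G:
Repeated addition: build up to 3G.
2G: tangent at (34, 39): λ = (3·34² + 0)/(2·39) ≡ 24/37. 37⁻¹ ≡ 10 (mod 41) since 37·10 = 370 ≡ 1, so λ ≡ 24·10 ≡ 35.
  x = λ² - 34 - 34 = 1225 - 68 ≡ 9; y = λ·(34 - 9) - 39 ≡ 16. → (9, 16)
3G: (9, 16) + (34, 39). λ = (39 - 16)/(34 - 9) ≡ 23/25 mod 41. 25⁻¹ ≡ 23 (mod 41), so λ ≡ 37.
  x = λ² - 9 - 34 = 1369 - 43 ≡ 14; y = λ·(9 - 14) - 16 ≡ 4. → (14, 4)
3G = (14, 4).
Next 3H:
Repeated addition: build up to 3H.
2H: tangent at (25, 33): λ = (3·25² + 0)/(2·33) ≡ 30/25. 25⁻¹ ≡ 23 (mod 41), so λ ≡ 30·23 ≡ 34.
  x = λ² - 25 - 25 = 1156 - 50 ≡ 40; y = λ·(25 - 40) - 33 ≡ 31. → (40, 31)
3H: (40, 31) + (25, 33). λ = (33 - 31)/(25 - 40) ≡ 2/26 mod 41. 26⁻¹ ≡ 30 (mod 41) since 26·30 = 780 ≡ 1, so λ ≡ 19.
  x = λ² - 40 - 25 = 361 - 65 ≡ 9; y = λ·(40 - 9) - 31 ≡ 25. → (9, 25)
3H = (9, 25).
Finally 3G + 3H:
(14, 4) + (9, 25). λ = (25 - 4)/(9 - 14) ≡ 21/36 mod 41. 36⁻¹ ≡ 8 (mod 41) since 36·8 = 288 ≡ 1, so λ ≡ 4.
  x = λ² - 14 - 9 = 16 - 23 ≡ 34; y = λ·(14 - 34) - 4 ≡ 39. → (34, 39)

(34, 39)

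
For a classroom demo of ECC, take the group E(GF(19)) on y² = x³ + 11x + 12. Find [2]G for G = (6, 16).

(4, 14)

tangent at (6, 16): λ = (3·6² + 11)/(2·16) ≡ 5/13. 13⁻¹ ≡ 3 (mod 19), so λ ≡ 5·3 ≡ 15.
  x = λ² - 6 - 6 = 225 - 12 ≡ 4; y = λ·(6 - 4) - 16 ≡ 14. → (4, 14)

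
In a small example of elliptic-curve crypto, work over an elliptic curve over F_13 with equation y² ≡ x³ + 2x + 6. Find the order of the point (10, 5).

2P: tangent at (10, 5): λ = (3·10² + 2)/(2·5) ≡ 3/10. 10⁻¹ ≡ 4 (mod 13), so λ ≡ 3·4 ≡ 12.
  x = λ² - 10 - 10 = 144 - 20 ≡ 7; y = λ·(10 - 7) - 5 ≡ 5. → (7, 5)
3P: (7, 5) + (10, 5). λ = (5 - 5)/(10 - 7) ≡ 0/3 mod 13. 3⁻¹ ≡ 9 (mod 13), so λ ≡ 0.
  x = λ² - 7 - 10 = 0 - 17 ≡ 9; y = λ·(7 - 9) - 5 ≡ 8. → (9, 8)
4P: (9, 8) + (10, 5). λ = (5 - 8)/(10 - 9) ≡ 10/1 mod 13. 1⁻¹ ≡ 1 (mod 13), so λ ≡ 10.
  x = λ² - 9 - 10 = 100 - 19 ≡ 3; y = λ·(9 - 3) - 8 ≡ 0. → (3, 0)
5P: (3, 0) + (10, 5). λ = (5 - 0)/(10 - 3) ≡ 5/7 mod 13. 7⁻¹ ≡ 2 (mod 13) since 7·2 = 14 ≡ 1, so λ ≡ 10.
  x = λ² - 3 - 10 = 100 - 13 ≡ 9; y = λ·(3 - 9) - 0 ≡ 5. → (9, 5)
6P: (9, 5) + (10, 5). λ = (5 - 5)/(10 - 9) ≡ 0/1 mod 13. 1⁻¹ ≡ 1 (mod 13), so λ ≡ 0.
  x = λ² - 9 - 10 = 0 - 19 ≡ 7; y = λ·(9 - 7) - 5 ≡ 8. → (7, 8)
7P: (7, 8) + (10, 5). λ = (5 - 8)/(10 - 7) ≡ 10/3 mod 13. 3⁻¹ ≡ 9 (mod 13) since 3·9 = 27 ≡ 1, so λ ≡ 12.
  x = λ² - 7 - 10 = 144 - 17 ≡ 10; y = λ·(7 - 10) - 8 ≡ 8. → (10, 8)
8P: (10, 8) + (10, 5): same x and y₁ ≡ -y₂, so the sum is 𝒪.
8P = 𝒪, so the order is 8.

8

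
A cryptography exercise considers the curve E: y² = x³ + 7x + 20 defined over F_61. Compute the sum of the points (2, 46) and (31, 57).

(14, 42)

(2, 46) + (31, 57). λ = (57 - 46)/(31 - 2) ≡ 11/29 mod 61. 29⁻¹ ≡ 40 (mod 61) since 29·40 = 1160 ≡ 1, so λ ≡ 13.
  x = λ² - 2 - 31 = 169 - 33 ≡ 14; y = λ·(2 - 14) - 46 ≡ 42. → (14, 42)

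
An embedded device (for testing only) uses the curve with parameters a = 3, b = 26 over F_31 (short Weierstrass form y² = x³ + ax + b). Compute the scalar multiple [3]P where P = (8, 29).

(10, 8)

Repeated addition: build up to 3P.
2P: tangent at (8, 29): λ = (3·8² + 3)/(2·29) ≡ 9/27. 27⁻¹ ≡ 23 (mod 31), so λ ≡ 9·23 ≡ 21.
  x = λ² - 8 - 8 = 441 - 16 ≡ 22; y = λ·(8 - 22) - 29 ≡ 18. → (22, 18)
3P: (22, 18) + (8, 29). λ = (29 - 18)/(8 - 22) ≡ 11/17 mod 31. 17⁻¹ ≡ 11 (mod 31), so λ ≡ 28.
  x = λ² - 22 - 8 = 784 - 30 ≡ 10; y = λ·(22 - 10) - 18 ≡ 8. → (10, 8)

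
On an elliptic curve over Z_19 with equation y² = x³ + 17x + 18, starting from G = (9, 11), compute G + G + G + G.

Repeated addition: build up to 4G.
2G: tangent at (9, 11): λ = (3·9² + 17)/(2·11) ≡ 13/3. 3⁻¹ ≡ 13 (mod 19), so λ ≡ 13·13 ≡ 17.
  x = λ² - 9 - 9 = 289 - 18 ≡ 5; y = λ·(9 - 5) - 11 ≡ 0. → (5, 0)
3G: (5, 0) + (9, 11). λ = (11 - 0)/(9 - 5) ≡ 11/4 mod 19. 4⁻¹ ≡ 5 (mod 19) since 4·5 = 20 ≡ 1, so λ ≡ 17.
  x = λ² - 5 - 9 = 289 - 14 ≡ 9; y = λ·(5 - 9) - 0 ≡ 8. → (9, 8)
4G: (9, 8) + (9, 11): same x and y₁ ≡ -y₂, so the sum is ∞.

O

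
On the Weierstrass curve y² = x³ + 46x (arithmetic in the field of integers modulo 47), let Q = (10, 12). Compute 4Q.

Double-and-add on 4 = (100)₂. Start with Q = (10, 12) for the leading 1-bit.
double: tangent at (10, 12): λ = (3·10² + 46)/(2·12) ≡ 17/24. 24⁻¹ ≡ 2 (mod 47), so λ ≡ 17·2 ≡ 34.
  x = λ² - 10 - 10 = 1156 - 20 ≡ 8; y = λ·(10 - 8) - 12 ≡ 9. → (8, 9)
double: tangent at (8, 9): λ = (3·8² + 46)/(2·9) ≡ 3/18. 18⁻¹ ≡ 34 (mod 47) since 18·34 = 612 ≡ 1, so λ ≡ 3·34 ≡ 8.
  x = λ² - 8 - 8 = 64 - 16 ≡ 1; y = λ·(8 - 1) - 9 ≡ 0. → (1, 0)

(1, 0)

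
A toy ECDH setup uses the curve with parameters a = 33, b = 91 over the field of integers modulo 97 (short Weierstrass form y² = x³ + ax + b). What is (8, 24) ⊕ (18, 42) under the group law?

(82, 95)

(8, 24) + (18, 42). λ = (42 - 24)/(18 - 8) ≡ 18/10 mod 97. 10⁻¹ ≡ 68 (mod 97), so λ ≡ 60.
  x = λ² - 8 - 18 = 3600 - 26 ≡ 82; y = λ·(8 - 82) - 24 ≡ 95. → (82, 95)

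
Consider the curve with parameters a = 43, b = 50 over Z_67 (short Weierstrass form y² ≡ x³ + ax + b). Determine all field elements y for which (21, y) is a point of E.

x³ + 43x + 50 = 10214 ≡ 30 (mod 67).
30 is a non-residue mod 67; no y exists.

none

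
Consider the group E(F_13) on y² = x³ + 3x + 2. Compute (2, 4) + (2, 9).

The two points share x = 2 and their y-coordinates satisfy 4 + 9 ≡ 0 (mod 13), so they are inverses. Their sum is the point at infinity.

O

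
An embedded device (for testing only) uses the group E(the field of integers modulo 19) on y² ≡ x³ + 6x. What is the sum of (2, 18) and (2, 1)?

O

The two points share x = 2 and their y-coordinates satisfy 18 + 1 ≡ 0 (mod 19), so they are inverses. Their sum is 𝒪.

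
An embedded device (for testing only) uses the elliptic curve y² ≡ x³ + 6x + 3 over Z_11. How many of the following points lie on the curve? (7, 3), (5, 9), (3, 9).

(7, 3): 3² ≡ 9, rhs ≡ 3 → off.
(5, 9): 9² ≡ 4, rhs ≡ 4 → on.
(3, 9): 9² ≡ 4, rhs ≡ 4 → on.

2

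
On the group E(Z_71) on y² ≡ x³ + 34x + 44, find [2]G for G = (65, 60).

(12, 11)

tangent at (65, 60): λ = (3·65² + 34)/(2·60) ≡ 0/49. 49⁻¹ ≡ 29 (mod 71), so λ ≡ 0·29 ≡ 0.
  x = λ² - 65 - 65 = 0 - 130 ≡ 12; y = λ·(65 - 12) - 60 ≡ 11. → (12, 11)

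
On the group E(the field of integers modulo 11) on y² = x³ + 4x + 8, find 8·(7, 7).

Write Q = (7, 7).
Double-and-add on 8 = (1000)₂. Start with Q = (7, 7) for the leading 1-bit.
double: tangent at (7, 7): λ = (3·7² + 4)/(2·7) ≡ 8/3. 3⁻¹ ≡ 4 (mod 11), so λ ≡ 8·4 ≡ 10.
  x = λ² - 7 - 7 = 100 - 14 ≡ 9; y = λ·(7 - 9) - 7 ≡ 6. → (9, 6)
double: tangent at (9, 6): λ = (3·9² + 4)/(2·6) ≡ 5/1. 1⁻¹ ≡ 1 (mod 11), so λ ≡ 5·1 ≡ 5.
  x = λ² - 9 - 9 = 25 - 18 ≡ 7; y = λ·(9 - 7) - 6 ≡ 4. → (7, 4)
double: tangent at (7, 4): λ = (3·7² + 4)/(2·4) ≡ 8/8. 8⁻¹ ≡ 7 (mod 11), so λ ≡ 8·7 ≡ 1.
  x = λ² - 7 - 7 = 1 - 14 ≡ 9; y = λ·(7 - 9) - 4 ≡ 5. → (9, 5)

(9, 5)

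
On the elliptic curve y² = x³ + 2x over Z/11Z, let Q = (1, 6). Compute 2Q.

tangent at (1, 6): λ = (3·1² + 2)/(2·6) ≡ 5/1. 1⁻¹ ≡ 1 (mod 11), so λ ≡ 5·1 ≡ 5.
  x = λ² - 1 - 1 = 25 - 2 ≡ 1; y = λ·(1 - 1) - 6 ≡ 5. → (1, 5)

(1, 5)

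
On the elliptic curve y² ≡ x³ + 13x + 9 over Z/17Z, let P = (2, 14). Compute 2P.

(11, 15)

tangent at (2, 14): λ = (3·2² + 13)/(2·14) ≡ 8/11. 11⁻¹ ≡ 14 (mod 17) since 11·14 = 154 ≡ 1, so λ ≡ 8·14 ≡ 10.
  x = λ² - 2 - 2 = 100 - 4 ≡ 11; y = λ·(2 - 11) - 14 ≡ 15. → (11, 15)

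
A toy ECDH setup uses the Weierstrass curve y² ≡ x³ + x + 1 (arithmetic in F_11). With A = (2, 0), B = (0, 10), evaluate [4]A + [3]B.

(6, 5)

First 4A:
Repeated addition: build up to 4A.
2A: (2, 0) + (2, 0): same x and y₁ ≡ -y₂, so the sum is O.
3A: O + (2, 0) = (2, 0) (identity).
4A: (2, 0) + (2, 0): same x and y₁ ≡ -y₂, so the sum is O.
4A = O.
Next 3B:
Repeated addition: build up to 3B.
2B: tangent at (0, 10): λ = (3·0² + 1)/(2·10) ≡ 1/9. 9⁻¹ ≡ 5 (mod 11) since 9·5 = 45 ≡ 1, so λ ≡ 1·5 ≡ 5.
  x = λ² - 0 - 0 = 25 - 0 ≡ 3; y = λ·(0 - 3) - 10 ≡ 8. → (3, 8)
3B: (3, 8) + (0, 10). λ = (10 - 8)/(0 - 3) ≡ 2/8 mod 11. 8⁻¹ ≡ 7 (mod 11) since 8·7 = 56 ≡ 1, so λ ≡ 3.
  x = λ² - 3 - 0 = 9 - 3 ≡ 6; y = λ·(3 - 6) - 8 ≡ 5. → (6, 5)
3B = (6, 5).
Finally 4A + 3B:
O + (6, 5) = (6, 5) (identity).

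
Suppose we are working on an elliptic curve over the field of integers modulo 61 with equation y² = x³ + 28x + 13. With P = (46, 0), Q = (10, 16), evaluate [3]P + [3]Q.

First 3P:
Repeated addition: build up to 3P.
2P: (46, 0) + (46, 0): same x and y₁ ≡ -y₂, so the sum is 𝒪.
3P: 𝒪 + (46, 0) = (46, 0) (identity).
3P = (46, 0).
Next 3Q:
Repeated addition: build up to 3Q.
2Q: tangent at (10, 16): λ = (3·10² + 28)/(2·16) ≡ 23/32. 32⁻¹ ≡ 21 (mod 61), so λ ≡ 23·21 ≡ 56.
  x = λ² - 10 - 10 = 3136 - 20 ≡ 5; y = λ·(10 - 5) - 16 ≡ 20. → (5, 20)
3Q: (5, 20) + (10, 16). λ = (16 - 20)/(10 - 5) ≡ 57/5 mod 61. 5⁻¹ ≡ 49 (mod 61), so λ ≡ 48.
  x = λ² - 5 - 10 = 2304 - 15 ≡ 32; y = λ·(5 - 32) - 20 ≡ 26. → (32, 26)
3Q = (32, 26).
Finally 3P + 3Q:
(46, 0) + (32, 26). λ = (26 - 0)/(32 - 46) ≡ 26/47 mod 61. 47⁻¹ ≡ 13 (mod 61), so λ ≡ 33.
  x = λ² - 46 - 32 = 1089 - 78 ≡ 35; y = λ·(46 - 35) - 0 ≡ 58. → (35, 58)

(35, 58)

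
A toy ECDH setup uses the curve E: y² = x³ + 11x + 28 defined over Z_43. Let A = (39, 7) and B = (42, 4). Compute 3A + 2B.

First 3A:
Repeated addition: build up to 3A.
2A: tangent at (39, 7): λ = (3·39² + 11)/(2·7) ≡ 16/14. 14⁻¹ ≡ 40 (mod 43), so λ ≡ 16·40 ≡ 38.
  x = λ² - 39 - 39 = 1444 - 78 ≡ 33; y = λ·(39 - 33) - 7 ≡ 6. → (33, 6)
3A: (33, 6) + (39, 7). λ = (7 - 6)/(39 - 33) ≡ 1/6 mod 43. 6⁻¹ ≡ 36 (mod 43) since 6·36 = 216 ≡ 1, so λ ≡ 36.
  x = λ² - 33 - 39 = 1296 - 72 ≡ 20; y = λ·(33 - 20) - 6 ≡ 32. → (20, 32)
3A = (20, 32).
Next 2B:
Repeated addition: build up to 2B.
2B: tangent at (42, 4): λ = (3·42² + 11)/(2·4) ≡ 14/8. 8⁻¹ ≡ 27 (mod 43), so λ ≡ 14·27 ≡ 34.
  x = λ² - 42 - 42 = 1156 - 84 ≡ 40; y = λ·(42 - 40) - 4 ≡ 21. → (40, 21)
2B = (40, 21).
Finally 3A + 2B:
(20, 32) + (40, 21). λ = (21 - 32)/(40 - 20) ≡ 32/20 mod 43. 20⁻¹ ≡ 28 (mod 43), so λ ≡ 36.
  x = λ² - 20 - 40 = 1296 - 60 ≡ 32; y = λ·(20 - 32) - 32 ≡ 9. → (32, 9)

(32, 9)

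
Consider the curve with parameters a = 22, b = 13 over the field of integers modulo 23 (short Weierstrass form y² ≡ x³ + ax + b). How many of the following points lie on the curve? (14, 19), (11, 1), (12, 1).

(14, 19): 19² ≡ 16, rhs ≡ 6 → off.
(11, 1): 1² ≡ 1, rhs ≡ 22 → off.
(12, 1): 1² ≡ 1, rhs ≡ 4 → off.

0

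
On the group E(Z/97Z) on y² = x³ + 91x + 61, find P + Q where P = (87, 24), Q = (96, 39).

(87, 24) + (96, 39). λ = (39 - 24)/(96 - 87) ≡ 15/9 mod 97. 9⁻¹ ≡ 54 (mod 97) since 9·54 = 486 ≡ 1, so λ ≡ 34.
  x = λ² - 87 - 96 = 1156 - 183 ≡ 3; y = λ·(87 - 3) - 24 ≡ 19. → (3, 19)

(3, 19)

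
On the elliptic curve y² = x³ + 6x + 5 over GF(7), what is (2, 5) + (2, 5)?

(4, 4)

tangent at (2, 5): λ = (3·2² + 6)/(2·5) ≡ 4/3. 3⁻¹ ≡ 5 (mod 7), so λ ≡ 4·5 ≡ 6.
  x = λ² - 2 - 2 = 36 - 4 ≡ 4; y = λ·(2 - 4) - 5 ≡ 4. → (4, 4)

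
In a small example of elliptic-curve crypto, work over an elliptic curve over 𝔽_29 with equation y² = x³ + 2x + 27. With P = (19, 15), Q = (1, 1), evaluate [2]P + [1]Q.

(8, 2)

First 2P:
Repeated addition: build up to 2P.
2P: tangent at (19, 15): λ = (3·19² + 2)/(2·15) ≡ 12/1. 1⁻¹ ≡ 1 (mod 29) since 1·1 = 1 ≡ 1, so λ ≡ 12·1 ≡ 12.
  x = λ² - 19 - 19 = 144 - 38 ≡ 19; y = λ·(19 - 19) - 15 ≡ 14. → (19, 14)
2P = (19, 14).
Finally 2P + Q:
(19, 14) + (1, 1). λ = (1 - 14)/(1 - 19) ≡ 16/11 mod 29. 11⁻¹ ≡ 8 (mod 29), so λ ≡ 12.
  x = λ² - 19 - 1 = 144 - 20 ≡ 8; y = λ·(19 - 8) - 14 ≡ 2. → (8, 2)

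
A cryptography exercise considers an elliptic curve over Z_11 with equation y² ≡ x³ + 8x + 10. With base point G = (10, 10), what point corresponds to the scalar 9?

(2, 1)

Double-and-add on 9 = (1001)₂. Start with G = (10, 10) for the leading 1-bit.
double: tangent at (10, 10): λ = (3·10² + 8)/(2·10) ≡ 0/9. 9⁻¹ ≡ 5 (mod 11) since 9·5 = 45 ≡ 1, so λ ≡ 0·5 ≡ 0.
  x = λ² - 10 - 10 = 0 - 20 ≡ 2; y = λ·(10 - 2) - 10 ≡ 1. → (2, 1)
double: tangent at (2, 1): λ = (3·2² + 8)/(2·1) ≡ 9/2. 2⁻¹ ≡ 6 (mod 11), so λ ≡ 9·6 ≡ 10.
  x = λ² - 2 - 2 = 100 - 4 ≡ 8; y = λ·(2 - 8) - 1 ≡ 5. → (8, 5)
double: tangent at (8, 5): λ = (3·8² + 8)/(2·5) ≡ 2/10. 10⁻¹ ≡ 10 (mod 11) since 10·10 = 100 ≡ 1, so λ ≡ 2·10 ≡ 9.
  x = λ² - 8 - 8 = 81 - 16 ≡ 10; y = λ·(8 - 10) - 5 ≡ 10. → (10, 10)
add G: tangent at (10, 10): λ = (3·10² + 8)/(2·10) ≡ 0/9. 9⁻¹ ≡ 5 (mod 11), so λ ≡ 0·5 ≡ 0.
  x = λ² - 10 - 10 = 0 - 20 ≡ 2; y = λ·(10 - 2) - 10 ≡ 1. → (2, 1)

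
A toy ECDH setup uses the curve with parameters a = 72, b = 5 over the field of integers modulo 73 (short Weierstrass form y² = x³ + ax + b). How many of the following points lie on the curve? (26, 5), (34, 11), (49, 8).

0

(26, 5): 5² ≡ 25, rhs ≡ 35 → off.
(34, 11): 11² ≡ 48, rhs ≡ 1 → off.
(49, 8): 8² ≡ 64, rhs ≡ 2 → off.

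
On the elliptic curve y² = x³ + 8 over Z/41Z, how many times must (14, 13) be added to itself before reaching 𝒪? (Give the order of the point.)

2P: tangent at (14, 13): λ = (3·14² + 0)/(2·13) ≡ 14/26. 26⁻¹ ≡ 30 (mod 41), so λ ≡ 14·30 ≡ 10.
  x = λ² - 14 - 14 = 100 - 28 ≡ 31; y = λ·(14 - 31) - 13 ≡ 22. → (31, 22)
3P: (31, 22) + (14, 13). λ = (13 - 22)/(14 - 31) ≡ 32/24 mod 41. 24⁻¹ ≡ 12 (mod 41), so λ ≡ 15.
  x = λ² - 31 - 14 = 225 - 45 ≡ 16; y = λ·(31 - 16) - 22 ≡ 39. → (16, 39)
4P: (16, 39) + (14, 13). λ = (13 - 39)/(14 - 16) ≡ 15/39 mod 41. 39⁻¹ ≡ 20 (mod 41) since 39·20 = 780 ≡ 1, so λ ≡ 13.
  x = λ² - 16 - 14 = 169 - 30 ≡ 16; y = λ·(16 - 16) - 39 ≡ 2. → (16, 2)
5P: (16, 2) + (14, 13). λ = (13 - 2)/(14 - 16) ≡ 11/39 mod 41. 39⁻¹ ≡ 20 (mod 41), so λ ≡ 15.
  x = λ² - 16 - 14 = 225 - 30 ≡ 31; y = λ·(16 - 31) - 2 ≡ 19. → (31, 19)
6P: (31, 19) + (14, 13). λ = (13 - 19)/(14 - 31) ≡ 35/24 mod 41. 24⁻¹ ≡ 12 (mod 41), so λ ≡ 10.
  x = λ² - 31 - 14 = 100 - 45 ≡ 14; y = λ·(31 - 14) - 19 ≡ 28. → (14, 28)
7P: (14, 28) + (14, 13): same x and y₁ ≡ -y₂, so the sum is 𝒪.
7P = 𝒪, so the order is 7.

7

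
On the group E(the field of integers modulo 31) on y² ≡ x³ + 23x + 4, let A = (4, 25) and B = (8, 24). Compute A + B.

(4, 25) + (8, 24). λ = (24 - 25)/(8 - 4) ≡ 30/4 mod 31. 4⁻¹ ≡ 8 (mod 31), so λ ≡ 23.
  x = λ² - 4 - 8 = 529 - 12 ≡ 21; y = λ·(4 - 21) - 25 ≡ 18. → (21, 18)

(21, 18)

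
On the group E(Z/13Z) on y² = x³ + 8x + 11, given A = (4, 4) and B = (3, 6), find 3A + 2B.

First 3A:
Repeated addition: build up to 3A.
2A: tangent at (4, 4): λ = (3·4² + 8)/(2·4) ≡ 4/8. 8⁻¹ ≡ 5 (mod 13) since 8·5 = 40 ≡ 1, so λ ≡ 4·5 ≡ 7.
  x = λ² - 4 - 4 = 49 - 8 ≡ 2; y = λ·(4 - 2) - 4 ≡ 10. → (2, 10)
3A: (2, 10) + (4, 4). λ = (4 - 10)/(4 - 2) ≡ 7/2 mod 13. 2⁻¹ ≡ 7 (mod 13) since 2·7 = 14 ≡ 1, so λ ≡ 10.
  x = λ² - 2 - 4 = 100 - 6 ≡ 3; y = λ·(2 - 3) - 10 ≡ 6. → (3, 6)
3A = (3, 6).
Next 2B:
Repeated addition: build up to 2B.
2B: tangent at (3, 6): λ = (3·3² + 8)/(2·6) ≡ 9/12. 12⁻¹ ≡ 12 (mod 13), so λ ≡ 9·12 ≡ 4.
  x = λ² - 3 - 3 = 16 - 6 ≡ 10; y = λ·(3 - 10) - 6 ≡ 5. → (10, 5)
2B = (10, 5).
Finally 3A + 2B:
(3, 6) + (10, 5). λ = (5 - 6)/(10 - 3) ≡ 12/7 mod 13. 7⁻¹ ≡ 2 (mod 13) since 7·2 = 14 ≡ 1, so λ ≡ 11.
  x = λ² - 3 - 10 = 121 - 13 ≡ 4; y = λ·(3 - 4) - 6 ≡ 9. → (4, 9)

(4, 9)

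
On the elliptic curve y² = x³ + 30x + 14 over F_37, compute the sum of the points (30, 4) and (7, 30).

(11, 26)

(30, 4) + (7, 30). λ = (30 - 4)/(7 - 30) ≡ 26/14 mod 37. 14⁻¹ ≡ 8 (mod 37), so λ ≡ 23.
  x = λ² - 30 - 7 = 529 - 37 ≡ 11; y = λ·(30 - 11) - 4 ≡ 26. → (11, 26)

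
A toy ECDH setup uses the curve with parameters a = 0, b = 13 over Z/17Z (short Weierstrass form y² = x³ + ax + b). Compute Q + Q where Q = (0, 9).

(0, 8)

tangent at (0, 9): λ = (3·0² + 0)/(2·9) ≡ 0/1. 1⁻¹ ≡ 1 (mod 17) since 1·1 = 1 ≡ 1, so λ ≡ 0·1 ≡ 0.
  x = λ² - 0 - 0 = 0 - 0 ≡ 0; y = λ·(0 - 0) - 9 ≡ 8. → (0, 8)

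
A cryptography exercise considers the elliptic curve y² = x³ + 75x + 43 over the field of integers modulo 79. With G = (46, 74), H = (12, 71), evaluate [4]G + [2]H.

First 4G:
Repeated addition: build up to 4G.
2G: tangent at (46, 74): λ = (3·46² + 75)/(2·74) ≡ 24/69. 69⁻¹ ≡ 71 (mod 79), so λ ≡ 24·71 ≡ 45.
  x = λ² - 46 - 46 = 2025 - 92 ≡ 37; y = λ·(46 - 37) - 74 ≡ 15. → (37, 15)
3G: (37, 15) + (46, 74). λ = (74 - 15)/(46 - 37) ≡ 59/9 mod 79. 9⁻¹ ≡ 44 (mod 79) since 9·44 = 396 ≡ 1, so λ ≡ 68.
  x = λ² - 37 - 46 = 4624 - 83 ≡ 38; y = λ·(37 - 38) - 15 ≡ 75. → (38, 75)
4G: (38, 75) + (46, 74). λ = (74 - 75)/(46 - 38) ≡ 78/8 mod 79. 8⁻¹ ≡ 10 (mod 79), so λ ≡ 69.
  x = λ² - 38 - 46 = 4761 - 84 ≡ 16; y = λ·(38 - 16) - 75 ≡ 21. → (16, 21)
4G = (16, 21).
Next 2H:
Repeated addition: build up to 2H.
2H: tangent at (12, 71): λ = (3·12² + 75)/(2·71) ≡ 33/63. 63⁻¹ ≡ 74 (mod 79) since 63·74 = 4662 ≡ 1, so λ ≡ 33·74 ≡ 72.
  x = λ² - 12 - 12 = 5184 - 24 ≡ 25; y = λ·(12 - 25) - 71 ≡ 20. → (25, 20)
2H = (25, 20).
Finally 4G + 2H:
(16, 21) + (25, 20). λ = (20 - 21)/(25 - 16) ≡ 78/9 mod 79. 9⁻¹ ≡ 44 (mod 79), so λ ≡ 35.
  x = λ² - 16 - 25 = 1225 - 41 ≡ 78; y = λ·(16 - 78) - 21 ≡ 21. → (78, 21)

(78, 21)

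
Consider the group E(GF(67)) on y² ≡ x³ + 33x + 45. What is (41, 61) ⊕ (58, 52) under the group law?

(58, 15)

(41, 61) + (58, 52). λ = (52 - 61)/(58 - 41) ≡ 58/17 mod 67. 17⁻¹ ≡ 4 (mod 67), so λ ≡ 31.
  x = λ² - 41 - 58 = 961 - 99 ≡ 58; y = λ·(41 - 58) - 61 ≡ 15. → (58, 15)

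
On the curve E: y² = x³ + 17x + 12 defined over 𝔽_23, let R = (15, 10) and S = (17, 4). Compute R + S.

(0, 14)

(15, 10) + (17, 4). λ = (4 - 10)/(17 - 15) ≡ 17/2 mod 23. 2⁻¹ ≡ 12 (mod 23) since 2·12 = 24 ≡ 1, so λ ≡ 20.
  x = λ² - 15 - 17 = 400 - 32 ≡ 0; y = λ·(15 - 0) - 10 ≡ 14. → (0, 14)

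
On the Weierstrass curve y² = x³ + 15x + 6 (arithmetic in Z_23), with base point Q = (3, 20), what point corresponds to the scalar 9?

(10, 11)

Double-and-add on 9 = (1001)₂. Start with Q = (3, 20) for the leading 1-bit.
double: tangent at (3, 20): λ = (3·3² + 15)/(2·20) ≡ 19/17. 17⁻¹ ≡ 19 (mod 23), so λ ≡ 19·19 ≡ 16.
  x = λ² - 3 - 3 = 256 - 6 ≡ 20; y = λ·(3 - 20) - 20 ≡ 7. → (20, 7)
double: tangent at (20, 7): λ = (3·20² + 15)/(2·7) ≡ 19/14. 14⁻¹ ≡ 5 (mod 23) since 14·5 = 70 ≡ 1, so λ ≡ 19·5 ≡ 3.
  x = λ² - 20 - 20 = 9 - 40 ≡ 15; y = λ·(20 - 15) - 7 ≡ 8. → (15, 8)
double: tangent at (15, 8): λ = (3·15² + 15)/(2·8) ≡ 0/16. 16⁻¹ ≡ 13 (mod 23), so λ ≡ 0·13 ≡ 0.
  x = λ² - 15 - 15 = 0 - 30 ≡ 16; y = λ·(15 - 16) - 8 ≡ 15. → (16, 15)
add Q: (16, 15) + (3, 20). λ = (20 - 15)/(3 - 16) ≡ 5/10 mod 23. 10⁻¹ ≡ 7 (mod 23) since 10·7 = 70 ≡ 1, so λ ≡ 12.
  x = λ² - 16 - 3 = 144 - 19 ≡ 10; y = λ·(16 - 10) - 15 ≡ 11. → (10, 11)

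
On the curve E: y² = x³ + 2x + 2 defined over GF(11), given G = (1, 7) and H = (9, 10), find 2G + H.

(1, 4)

First 2G:
Repeated addition: build up to 2G.
2G: tangent at (1, 7): λ = (3·1² + 2)/(2·7) ≡ 5/3. 3⁻¹ ≡ 4 (mod 11), so λ ≡ 5·4 ≡ 9.
  x = λ² - 1 - 1 = 81 - 2 ≡ 2; y = λ·(1 - 2) - 7 ≡ 6. → (2, 6)
2G = (2, 6).
Finally 2G + H:
(2, 6) + (9, 10). λ = (10 - 6)/(9 - 2) ≡ 4/7 mod 11. 7⁻¹ ≡ 8 (mod 11), so λ ≡ 10.
  x = λ² - 2 - 9 = 100 - 11 ≡ 1; y = λ·(2 - 1) - 6 ≡ 4. → (1, 4)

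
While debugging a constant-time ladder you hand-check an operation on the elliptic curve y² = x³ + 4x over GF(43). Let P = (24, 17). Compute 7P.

(17, 37)

Repeated addition: build up to 7P.
2P: tangent at (24, 17): λ = (3·24² + 4)/(2·17) ≡ 12/34. 34⁻¹ ≡ 19 (mod 43), so λ ≡ 12·19 ≡ 13.
  x = λ² - 24 - 24 = 169 - 48 ≡ 35; y = λ·(24 - 35) - 17 ≡ 12. → (35, 12)
3P: (35, 12) + (24, 17). λ = (17 - 12)/(24 - 35) ≡ 5/32 mod 43. 32⁻¹ ≡ 39 (mod 43), so λ ≡ 23.
  x = λ² - 35 - 24 = 529 - 59 ≡ 40; y = λ·(35 - 40) - 12 ≡ 2. → (40, 2)
4P: (40, 2) + (24, 17). λ = (17 - 2)/(24 - 40) ≡ 15/27 mod 43. 27⁻¹ ≡ 8 (mod 43), so λ ≡ 34.
  x = λ² - 40 - 24 = 1156 - 64 ≡ 17; y = λ·(40 - 17) - 2 ≡ 6. → (17, 6)
5P: (17, 6) + (24, 17). λ = (17 - 6)/(24 - 17) ≡ 11/7 mod 43. 7⁻¹ ≡ 37 (mod 43), so λ ≡ 20.
  x = λ² - 17 - 24 = 400 - 41 ≡ 15; y = λ·(17 - 15) - 6 ≡ 34. → (15, 34)
6P: (15, 34) + (24, 17). λ = (17 - 34)/(24 - 15) ≡ 26/9 mod 43. 9⁻¹ ≡ 24 (mod 43), so λ ≡ 22.
  x = λ² - 15 - 24 = 484 - 39 ≡ 15; y = λ·(15 - 15) - 34 ≡ 9. → (15, 9)
7P: (15, 9) + (24, 17). λ = (17 - 9)/(24 - 15) ≡ 8/9 mod 43. 9⁻¹ ≡ 24 (mod 43) since 9·24 = 216 ≡ 1, so λ ≡ 20.
  x = λ² - 15 - 24 = 400 - 39 ≡ 17; y = λ·(15 - 17) - 9 ≡ 37. → (17, 37)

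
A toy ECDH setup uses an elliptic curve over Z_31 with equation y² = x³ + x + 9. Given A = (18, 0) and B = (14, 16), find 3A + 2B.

First 3A:
Repeated addition: build up to 3A.
2A: (18, 0) + (18, 0): same x and y₁ ≡ -y₂, so the sum is O.
3A: O + (18, 0) = (18, 0) (identity).
3A = (18, 0).
Next 2B:
Repeated addition: build up to 2B.
2B: tangent at (14, 16): λ = (3·14² + 1)/(2·16) ≡ 0/1. 1⁻¹ ≡ 1 (mod 31), so λ ≡ 0·1 ≡ 0.
  x = λ² - 14 - 14 = 0 - 28 ≡ 3; y = λ·(14 - 3) - 16 ≡ 15. → (3, 15)
2B = (3, 15).
Finally 3A + 2B:
(18, 0) + (3, 15). λ = (15 - 0)/(3 - 18) ≡ 15/16 mod 31. 16⁻¹ ≡ 2 (mod 31), so λ ≡ 30.
  x = λ² - 18 - 3 = 900 - 21 ≡ 11; y = λ·(18 - 11) - 0 ≡ 24. → (11, 24)

(11, 24)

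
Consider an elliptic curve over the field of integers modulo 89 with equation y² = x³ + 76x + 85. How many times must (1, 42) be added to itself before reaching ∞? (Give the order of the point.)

2P: tangent at (1, 42): λ = (3·1² + 76)/(2·42) ≡ 79/84. 84⁻¹ ≡ 71 (mod 89) since 84·71 = 5964 ≡ 1, so λ ≡ 79·71 ≡ 2.
  x = λ² - 1 - 1 = 4 - 2 ≡ 2; y = λ·(1 - 2) - 42 ≡ 45. → (2, 45)
3P: (2, 45) + (1, 42). λ = (42 - 45)/(1 - 2) ≡ 86/88 mod 89. 88⁻¹ ≡ 88 (mod 89), so λ ≡ 3.
  x = λ² - 2 - 1 = 9 - 3 ≡ 6; y = λ·(2 - 6) - 45 ≡ 32. → (6, 32)
4P: (6, 32) + (1, 42). λ = (42 - 32)/(1 - 6) ≡ 10/84 mod 89. 84⁻¹ ≡ 71 (mod 89) since 84·71 = 5964 ≡ 1, so λ ≡ 87.
  x = λ² - 6 - 1 = 7569 - 7 ≡ 86; y = λ·(6 - 86) - 32 ≡ 39. → (86, 39)
5P: (86, 39) + (1, 42). λ = (42 - 39)/(1 - 86) ≡ 3/4 mod 89. 4⁻¹ ≡ 67 (mod 89), so λ ≡ 23.
  x = λ² - 86 - 1 = 529 - 87 ≡ 86; y = λ·(86 - 86) - 39 ≡ 50. → (86, 50)
6P: (86, 50) + (1, 42). λ = (42 - 50)/(1 - 86) ≡ 81/4 mod 89. 4⁻¹ ≡ 67 (mod 89), so λ ≡ 87.
  x = λ² - 86 - 1 = 7569 - 87 ≡ 6; y = λ·(86 - 6) - 50 ≡ 57. → (6, 57)
7P: (6, 57) + (1, 42). λ = (42 - 57)/(1 - 6) ≡ 74/84 mod 89. 84⁻¹ ≡ 71 (mod 89), so λ ≡ 3.
  x = λ² - 6 - 1 = 9 - 7 ≡ 2; y = λ·(6 - 2) - 57 ≡ 44. → (2, 44)
8P: (2, 44) + (1, 42). λ = (42 - 44)/(1 - 2) ≡ 87/88 mod 89. 88⁻¹ ≡ 88 (mod 89), so λ ≡ 2.
  x = λ² - 2 - 1 = 4 - 3 ≡ 1; y = λ·(2 - 1) - 44 ≡ 47. → (1, 47)
9P: (1, 47) + (1, 42): same x and y₁ ≡ -y₂, so the sum is ∞.
9P = ∞, so the order is 9.

9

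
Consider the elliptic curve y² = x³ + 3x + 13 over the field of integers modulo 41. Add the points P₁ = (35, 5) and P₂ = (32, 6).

(35, 5) + (32, 6). λ = (6 - 5)/(32 - 35) ≡ 1/38 mod 41. 38⁻¹ ≡ 27 (mod 41), so λ ≡ 27.
  x = λ² - 35 - 32 = 729 - 67 ≡ 6; y = λ·(35 - 6) - 5 ≡ 40. → (6, 40)

(6, 40)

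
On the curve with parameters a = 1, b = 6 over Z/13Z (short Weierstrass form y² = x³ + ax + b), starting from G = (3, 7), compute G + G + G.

Repeated addition: build up to 3G.
2G: tangent at (3, 7): λ = (3·3² + 1)/(2·7) ≡ 2/1. 1⁻¹ ≡ 1 (mod 13), so λ ≡ 2·1 ≡ 2.
  x = λ² - 3 - 3 = 4 - 6 ≡ 11; y = λ·(3 - 11) - 7 ≡ 3. → (11, 3)
3G: (11, 3) + (3, 7). λ = (7 - 3)/(3 - 11) ≡ 4/5 mod 13. 5⁻¹ ≡ 8 (mod 13), so λ ≡ 6.
  x = λ² - 11 - 3 = 36 - 14 ≡ 9; y = λ·(11 - 9) - 3 ≡ 9. → (9, 9)

(9, 9)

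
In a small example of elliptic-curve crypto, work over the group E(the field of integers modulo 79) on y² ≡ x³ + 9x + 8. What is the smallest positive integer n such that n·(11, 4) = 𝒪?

11

2P: tangent at (11, 4): λ = (3·11² + 9)/(2·4) ≡ 56/8. 8⁻¹ ≡ 10 (mod 79) since 8·10 = 80 ≡ 1, so λ ≡ 56·10 ≡ 7.
  x = λ² - 11 - 11 = 49 - 22 ≡ 27; y = λ·(11 - 27) - 4 ≡ 42. → (27, 42)
3P: (27, 42) + (11, 4). λ = (4 - 42)/(11 - 27) ≡ 41/63 mod 79. 63⁻¹ ≡ 74 (mod 79), so λ ≡ 32.
  x = λ² - 27 - 11 = 1024 - 38 ≡ 38; y = λ·(27 - 38) - 42 ≡ 1. → (38, 1)
4P: (38, 1) + (11, 4). λ = (4 - 1)/(11 - 38) ≡ 3/52 mod 79. 52⁻¹ ≡ 38 (mod 79) since 52·38 = 1976 ≡ 1, so λ ≡ 35.
  x = λ² - 38 - 11 = 1225 - 49 ≡ 70; y = λ·(38 - 70) - 1 ≡ 64. → (70, 64)
5P: (70, 64) + (11, 4). λ = (4 - 64)/(11 - 70) ≡ 19/20 mod 79. 20⁻¹ ≡ 4 (mod 79), so λ ≡ 76.
  x = λ² - 70 - 11 = 5776 - 81 ≡ 7; y = λ·(70 - 7) - 64 ≡ 63. → (7, 63)
6P: (7, 63) + (11, 4). λ = (4 - 63)/(11 - 7) ≡ 20/4 mod 79. 4⁻¹ ≡ 20 (mod 79), so λ ≡ 5.
  x = λ² - 7 - 11 = 25 - 18 ≡ 7; y = λ·(7 - 7) - 63 ≡ 16. → (7, 16)
7P: (7, 16) + (11, 4). λ = (4 - 16)/(11 - 7) ≡ 67/4 mod 79. 4⁻¹ ≡ 20 (mod 79), so λ ≡ 76.
  x = λ² - 7 - 11 = 5776 - 18 ≡ 70; y = λ·(7 - 70) - 16 ≡ 15. → (70, 15)
8P: (70, 15) + (11, 4). λ = (4 - 15)/(11 - 70) ≡ 68/20 mod 79. 20⁻¹ ≡ 4 (mod 79) since 20·4 = 80 ≡ 1, so λ ≡ 35.
  x = λ² - 70 - 11 = 1225 - 81 ≡ 38; y = λ·(70 - 38) - 15 ≡ 78. → (38, 78)
9P: (38, 78) + (11, 4). λ = (4 - 78)/(11 - 38) ≡ 5/52 mod 79. 52⁻¹ ≡ 38 (mod 79) since 52·38 = 1976 ≡ 1, so λ ≡ 32.
  x = λ² - 38 - 11 = 1024 - 49 ≡ 27; y = λ·(38 - 27) - 78 ≡ 37. → (27, 37)
10P: (27, 37) + (11, 4). λ = (4 - 37)/(11 - 27) ≡ 46/63 mod 79. 63⁻¹ ≡ 74 (mod 79) since 63·74 = 4662 ≡ 1, so λ ≡ 7.
  x = λ² - 27 - 11 = 49 - 38 ≡ 11; y = λ·(27 - 11) - 37 ≡ 75. → (11, 75)
11P: (11, 75) + (11, 4): same x and y₁ ≡ -y₂, so the sum is 𝒪.
11P = 𝒪, so the order is 11.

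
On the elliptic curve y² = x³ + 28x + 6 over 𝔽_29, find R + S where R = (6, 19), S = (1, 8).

(6, 19) + (1, 8). λ = (8 - 19)/(1 - 6) ≡ 18/24 mod 29. 24⁻¹ ≡ 23 (mod 29) since 24·23 = 552 ≡ 1, so λ ≡ 8.
  x = λ² - 6 - 1 = 64 - 7 ≡ 28; y = λ·(6 - 28) - 19 ≡ 8. → (28, 8)

(28, 8)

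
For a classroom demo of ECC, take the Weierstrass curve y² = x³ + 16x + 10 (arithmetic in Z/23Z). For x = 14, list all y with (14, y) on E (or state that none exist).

none

x³ + 16x + 10 = 2978 ≡ 11 (mod 23).
11 is a non-residue mod 23; no y exists.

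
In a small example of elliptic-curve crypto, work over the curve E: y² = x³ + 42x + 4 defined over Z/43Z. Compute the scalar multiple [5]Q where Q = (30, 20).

Double-and-add on 5 = (101)₂. Start with Q = (30, 20) for the leading 1-bit.
double: tangent at (30, 20): λ = (3·30² + 42)/(2·20) ≡ 33/40. 40⁻¹ ≡ 14 (mod 43), so λ ≡ 33·14 ≡ 32.
  x = λ² - 30 - 30 = 1024 - 60 ≡ 18; y = λ·(30 - 18) - 20 ≡ 20. → (18, 20)
double: tangent at (18, 20): λ = (3·18² + 42)/(2·20) ≡ 25/40. 40⁻¹ ≡ 14 (mod 43), so λ ≡ 25·14 ≡ 6.
  x = λ² - 18 - 18 = 36 - 36 ≡ 0; y = λ·(18 - 0) - 20 ≡ 2. → (0, 2)
add Q: (0, 2) + (30, 20). λ = (20 - 2)/(30 - 0) ≡ 18/30 mod 43. 30⁻¹ ≡ 33 (mod 43) since 30·33 = 990 ≡ 1, so λ ≡ 35.
  x = λ² - 0 - 30 = 1225 - 30 ≡ 34; y = λ·(0 - 34) - 2 ≡ 12. → (34, 12)

(34, 12)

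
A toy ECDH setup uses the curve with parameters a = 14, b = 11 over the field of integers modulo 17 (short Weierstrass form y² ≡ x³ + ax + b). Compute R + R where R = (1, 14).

(15, 3)

tangent at (1, 14): λ = (3·1² + 14)/(2·14) ≡ 0/11. 11⁻¹ ≡ 14 (mod 17) since 11·14 = 154 ≡ 1, so λ ≡ 0·14 ≡ 0.
  x = λ² - 1 - 1 = 0 - 2 ≡ 15; y = λ·(1 - 15) - 14 ≡ 3. → (15, 3)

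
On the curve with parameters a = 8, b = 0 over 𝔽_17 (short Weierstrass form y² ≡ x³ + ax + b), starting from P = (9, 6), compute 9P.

Double-and-add on 9 = (1001)₂. Start with P = (9, 6) for the leading 1-bit.
double: tangent at (9, 6): λ = (3·9² + 8)/(2·6) ≡ 13/12. 12⁻¹ ≡ 10 (mod 17), so λ ≡ 13·10 ≡ 11.
  x = λ² - 9 - 9 = 121 - 18 ≡ 1; y = λ·(9 - 1) - 6 ≡ 14. → (1, 14)
double: tangent at (1, 14): λ = (3·1² + 8)/(2·14) ≡ 11/11. 11⁻¹ ≡ 14 (mod 17) since 11·14 = 154 ≡ 1, so λ ≡ 11·14 ≡ 1.
  x = λ² - 1 - 1 = 1 - 2 ≡ 16; y = λ·(1 - 16) - 14 ≡ 5. → (16, 5)
double: tangent at (16, 5): λ = (3·16² + 8)/(2·5) ≡ 11/10. 10⁻¹ ≡ 12 (mod 17) since 10·12 = 120 ≡ 1, so λ ≡ 11·12 ≡ 13.
  x = λ² - 16 - 16 = 169 - 32 ≡ 1; y = λ·(16 - 1) - 5 ≡ 3. → (1, 3)
add P: (1, 3) + (9, 6). λ = (6 - 3)/(9 - 1) ≡ 3/8 mod 17. 8⁻¹ ≡ 15 (mod 17) since 8·15 = 120 ≡ 1, so λ ≡ 11.
  x = λ² - 1 - 9 = 121 - 10 ≡ 9; y = λ·(1 - 9) - 3 ≡ 11. → (9, 11)

(9, 11)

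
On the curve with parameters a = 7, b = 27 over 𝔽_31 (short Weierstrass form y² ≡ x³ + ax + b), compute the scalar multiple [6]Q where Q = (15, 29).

(5, 1)

Double-and-add on 6 = (110)₂. Start with Q = (15, 29) for the leading 1-bit.
double: tangent at (15, 29): λ = (3·15² + 7)/(2·29) ≡ 0/27. 27⁻¹ ≡ 23 (mod 31), so λ ≡ 0·23 ≡ 0.
  x = λ² - 15 - 15 = 0 - 30 ≡ 1; y = λ·(15 - 1) - 29 ≡ 2. → (1, 2)
add Q: (1, 2) + (15, 29). λ = (29 - 2)/(15 - 1) ≡ 27/14 mod 31. 14⁻¹ ≡ 20 (mod 31) since 14·20 = 280 ≡ 1, so λ ≡ 13.
  x = λ² - 1 - 15 = 169 - 16 ≡ 29; y = λ·(1 - 29) - 2 ≡ 6. → (29, 6)
double: tangent at (29, 6): λ = (3·29² + 7)/(2·6) ≡ 19/12. 12⁻¹ ≡ 13 (mod 31), so λ ≡ 19·13 ≡ 30.
  x = λ² - 29 - 29 = 900 - 58 ≡ 5; y = λ·(29 - 5) - 6 ≡ 1. → (5, 1)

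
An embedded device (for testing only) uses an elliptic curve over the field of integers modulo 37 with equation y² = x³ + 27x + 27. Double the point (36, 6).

tangent at (36, 6): λ = (3·36² + 27)/(2·6) ≡ 30/12. 12⁻¹ ≡ 34 (mod 37) since 12·34 = 408 ≡ 1, so λ ≡ 30·34 ≡ 21.
  x = λ² - 36 - 36 = 441 - 72 ≡ 36; y = λ·(36 - 36) - 6 ≡ 31. → (36, 31)

(36, 31)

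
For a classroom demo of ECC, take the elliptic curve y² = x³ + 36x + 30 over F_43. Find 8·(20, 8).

Write P = (20, 8).
Repeated addition: build up to 8P.
2P: tangent at (20, 8): λ = (3·20² + 36)/(2·8) ≡ 32/16. 16⁻¹ ≡ 35 (mod 43) since 16·35 = 560 ≡ 1, so λ ≡ 32·35 ≡ 2.
  x = λ² - 20 - 20 = 4 - 40 ≡ 7; y = λ·(20 - 7) - 8 ≡ 18. → (7, 18)
3P: (7, 18) + (20, 8). λ = (8 - 18)/(20 - 7) ≡ 33/13 mod 43. 13⁻¹ ≡ 10 (mod 43), so λ ≡ 29.
  x = λ² - 7 - 20 = 841 - 27 ≡ 40; y = λ·(7 - 40) - 18 ≡ 14. → (40, 14)
4P: (40, 14) + (20, 8). λ = (8 - 14)/(20 - 40) ≡ 37/23 mod 43. 23⁻¹ ≡ 15 (mod 43), so λ ≡ 39.
  x = λ² - 40 - 20 = 1521 - 60 ≡ 42; y = λ·(40 - 42) - 14 ≡ 37. → (42, 37)
5P: (42, 37) + (20, 8). λ = (8 - 37)/(20 - 42) ≡ 14/21 mod 43. 21⁻¹ ≡ 41 (mod 43) since 21·41 = 861 ≡ 1, so λ ≡ 15.
  x = λ² - 42 - 20 = 225 - 62 ≡ 34; y = λ·(42 - 34) - 37 ≡ 40. → (34, 40)
6P: (34, 40) + (20, 8). λ = (8 - 40)/(20 - 34) ≡ 11/29 mod 43. 29⁻¹ ≡ 3 (mod 43), so λ ≡ 33.
  x = λ² - 34 - 20 = 1089 - 54 ≡ 3; y = λ·(34 - 3) - 40 ≡ 37. → (3, 37)
7P: (3, 37) + (20, 8). λ = (8 - 37)/(20 - 3) ≡ 14/17 mod 43. 17⁻¹ ≡ 38 (mod 43), so λ ≡ 16.
  x = λ² - 3 - 20 = 256 - 23 ≡ 18; y = λ·(3 - 18) - 37 ≡ 24. → (18, 24)
8P: (18, 24) + (20, 8). λ = (8 - 24)/(20 - 18) ≡ 27/2 mod 43. 2⁻¹ ≡ 22 (mod 43), so λ ≡ 35.
  x = λ² - 18 - 20 = 1225 - 38 ≡ 26; y = λ·(18 - 26) - 24 ≡ 40. → (26, 40)

(26, 40)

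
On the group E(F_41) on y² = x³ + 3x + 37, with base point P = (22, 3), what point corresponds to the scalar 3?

Repeated addition: build up to 3P.
2P: tangent at (22, 3): λ = (3·22² + 3)/(2·3) ≡ 20/6. 6⁻¹ ≡ 7 (mod 41) since 6·7 = 42 ≡ 1, so λ ≡ 20·7 ≡ 17.
  x = λ² - 22 - 22 = 289 - 44 ≡ 40; y = λ·(22 - 40) - 3 ≡ 19. → (40, 19)
3P: (40, 19) + (22, 3). λ = (3 - 19)/(22 - 40) ≡ 25/23 mod 41. 23⁻¹ ≡ 25 (mod 41) since 23·25 = 575 ≡ 1, so λ ≡ 10.
  x = λ² - 40 - 22 = 100 - 62 ≡ 38; y = λ·(40 - 38) - 19 ≡ 1. → (38, 1)

(38, 1)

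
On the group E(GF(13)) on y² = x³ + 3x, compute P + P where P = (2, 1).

(10, 4)

tangent at (2, 1): λ = (3·2² + 3)/(2·1) ≡ 2/2. 2⁻¹ ≡ 7 (mod 13), so λ ≡ 2·7 ≡ 1.
  x = λ² - 2 - 2 = 1 - 4 ≡ 10; y = λ·(2 - 10) - 1 ≡ 4. → (10, 4)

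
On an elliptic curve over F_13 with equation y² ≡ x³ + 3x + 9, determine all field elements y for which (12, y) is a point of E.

none

x³ + 3x + 9 = 1773 ≡ 5 (mod 13).
5 is a non-residue mod 13; no y exists.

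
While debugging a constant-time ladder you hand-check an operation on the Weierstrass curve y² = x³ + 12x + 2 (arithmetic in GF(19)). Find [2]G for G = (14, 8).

tangent at (14, 8): λ = (3·14² + 12)/(2·8) ≡ 11/16. 16⁻¹ ≡ 6 (mod 19) since 16·6 = 96 ≡ 1, so λ ≡ 11·6 ≡ 9.
  x = λ² - 14 - 14 = 81 - 28 ≡ 15; y = λ·(14 - 15) - 8 ≡ 2. → (15, 2)

(15, 2)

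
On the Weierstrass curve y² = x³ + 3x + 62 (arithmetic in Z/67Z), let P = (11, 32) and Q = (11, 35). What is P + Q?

The two points share x = 11 and their y-coordinates satisfy 32 + 35 ≡ 0 (mod 67), so they are inverses. Their sum is ∞.

O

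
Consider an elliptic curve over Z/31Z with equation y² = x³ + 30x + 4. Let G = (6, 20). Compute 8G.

(2, 17)

Double-and-add on 8 = (1000)₂. Start with G = (6, 20) for the leading 1-bit.
double: tangent at (6, 20): λ = (3·6² + 30)/(2·20) ≡ 14/9. 9⁻¹ ≡ 7 (mod 31), so λ ≡ 14·7 ≡ 5.
  x = λ² - 6 - 6 = 25 - 12 ≡ 13; y = λ·(6 - 13) - 20 ≡ 7. → (13, 7)
double: tangent at (13, 7): λ = (3·13² + 30)/(2·7) ≡ 10/14. 14⁻¹ ≡ 20 (mod 31), so λ ≡ 10·20 ≡ 14.
  x = λ² - 13 - 13 = 196 - 26 ≡ 15; y = λ·(13 - 15) - 7 ≡ 27. → (15, 27)
double: tangent at (15, 27): λ = (3·15² + 30)/(2·27) ≡ 23/23. 23⁻¹ ≡ 27 (mod 31), so λ ≡ 23·27 ≡ 1.
  x = λ² - 15 - 15 = 1 - 30 ≡ 2; y = λ·(15 - 2) - 27 ≡ 17. → (2, 17)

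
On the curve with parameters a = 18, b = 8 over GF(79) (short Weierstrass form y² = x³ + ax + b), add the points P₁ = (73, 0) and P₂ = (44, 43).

(73, 0) + (44, 43). λ = (43 - 0)/(44 - 73) ≡ 43/50 mod 79. 50⁻¹ ≡ 49 (mod 79), so λ ≡ 53.
  x = λ² - 73 - 44 = 2809 - 117 ≡ 6; y = λ·(73 - 6) - 0 ≡ 75. → (6, 75)

(6, 75)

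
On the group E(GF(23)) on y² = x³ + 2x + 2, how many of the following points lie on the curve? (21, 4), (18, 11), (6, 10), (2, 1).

0

(21, 4): 4² ≡ 16, rhs ≡ 13 → off.
(18, 11): 11² ≡ 6, rhs ≡ 5 → off.
(6, 10): 10² ≡ 8, rhs ≡ 0 → off.
(2, 1): 1² ≡ 1, rhs ≡ 14 → off.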